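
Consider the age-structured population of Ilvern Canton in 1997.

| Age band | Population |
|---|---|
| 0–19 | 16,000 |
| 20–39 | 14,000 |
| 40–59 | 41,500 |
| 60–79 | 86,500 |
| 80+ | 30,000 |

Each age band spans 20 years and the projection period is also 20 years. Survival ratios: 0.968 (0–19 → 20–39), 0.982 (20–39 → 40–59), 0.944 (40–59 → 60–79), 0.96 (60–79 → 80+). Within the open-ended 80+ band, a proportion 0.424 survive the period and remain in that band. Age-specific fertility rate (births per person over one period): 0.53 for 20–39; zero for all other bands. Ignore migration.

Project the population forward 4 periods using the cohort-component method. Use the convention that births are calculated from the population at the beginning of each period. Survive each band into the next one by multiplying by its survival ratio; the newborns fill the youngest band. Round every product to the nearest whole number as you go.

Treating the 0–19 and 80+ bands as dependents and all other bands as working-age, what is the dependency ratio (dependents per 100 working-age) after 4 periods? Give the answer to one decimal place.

205.7

Numbering the groups 1..5 from youngest to oldest:
[period 1]
Births: 14000 * 0.53 = 7420
Group 2: 16000 * 0.968 = 15488
Group 3: 14000 * 0.982 = 13748
Group 4: 41500 * 0.944 = 39176
Group 5: 86500 * 0.96 + 30000 * 0.424 = 83040 + 12720 = 95760
Population now: 0–19=7420, 20–39=15488, 40–59=13748, 60–79=39176, 80+=95760
[period 2]
Births: 15488 * 0.53 = 8209
Group 2: 7420 * 0.968 = 7183
Group 3: 15488 * 0.982 = 15209
Group 4: 13748 * 0.944 = 12978
Group 5: 39176 * 0.96 + 95760 * 0.424 = 37609 + 40602 = 78211
Population now: 0–19=8209, 20–39=7183, 40–59=15209, 60–79=12978, 80+=78211
[period 3]
Births: 7183 * 0.53 = 3807
Group 2: 8209 * 0.968 = 7946
Group 3: 7183 * 0.982 = 7054
Group 4: 15209 * 0.944 = 14357
Group 5: 12978 * 0.96 + 78211 * 0.424 = 12459 + 33161 = 45620
Population now: 0–19=3807, 20–39=7946, 40–59=7054, 60–79=14357, 80+=45620
[period 4]
Births: 7946 * 0.53 = 4211
Group 2: 3807 * 0.968 = 3685
Group 3: 7946 * 0.982 = 7803
Group 4: 7054 * 0.944 = 6659
Group 5: 14357 * 0.96 + 45620 * 0.424 = 13783 + 19343 = 33126
Population now: 0–19=4211, 20–39=3685, 40–59=7803, 60–79=6659, 80+=33126
Dependents (band 0–19 + band 80+) = 4211 + 33126 = 37337; working-age = 18147; ratio = 37337/18147 × 100 = 205.7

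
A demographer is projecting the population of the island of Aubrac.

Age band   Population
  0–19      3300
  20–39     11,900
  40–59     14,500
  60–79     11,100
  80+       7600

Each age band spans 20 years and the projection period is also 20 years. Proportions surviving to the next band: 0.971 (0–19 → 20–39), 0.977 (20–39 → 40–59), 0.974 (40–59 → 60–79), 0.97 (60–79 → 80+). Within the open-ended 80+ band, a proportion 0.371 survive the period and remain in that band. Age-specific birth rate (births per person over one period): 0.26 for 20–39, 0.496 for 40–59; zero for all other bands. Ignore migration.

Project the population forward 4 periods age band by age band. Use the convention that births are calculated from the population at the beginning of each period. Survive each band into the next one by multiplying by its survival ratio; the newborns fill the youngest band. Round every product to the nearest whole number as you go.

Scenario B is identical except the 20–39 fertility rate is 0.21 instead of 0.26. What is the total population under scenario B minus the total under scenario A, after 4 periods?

Period 1.
Births: 11900 × 0.26 = 3094 ; 14500 × 0.496 = 7192 — total 10286
20–39: 3300 × 0.971 = 3204
40–59: 11900 × 0.977 = 11626
60–79: 14500 × 0.974 = 14123
80+: 11100 × 0.97 + 7600 × 0.371 = 10767 + 2820 = 13587
Giving 10286 / 3204 / 11626 / 14123 / 13587.
Period 2.
Births: 3204 × 0.26 = 833 ; 11626 × 0.496 = 5766 — total 6599
20–39: 10286 × 0.971 = 9988
40–59: 3204 × 0.977 = 3130
60–79: 11626 × 0.974 = 11324
80+: 14123 × 0.97 + 13587 × 0.371 = 13699 + 5041 = 18740
Giving 6599 / 9988 / 3130 / 11324 / 18740.
Period 3.
Births: 9988 × 0.26 = 2597 ; 3130 × 0.496 = 1552 — total 4149
20–39: 6599 × 0.971 = 6408
40–59: 9988 × 0.977 = 9758
60–79: 3130 × 0.974 = 3049
80+: 11324 × 0.97 + 18740 × 0.371 = 10984 + 6953 = 17937
Giving 4149 / 6408 / 9758 / 3049 / 17937.
Period 4.
Births: 6408 × 0.26 = 1666 ; 9758 × 0.496 = 4840 — total 6506
20–39: 4149 × 0.971 = 4029
40–59: 6408 × 0.977 = 6261
60–79: 9758 × 0.974 = 9504
80+: 3049 × 0.97 + 17937 × 0.371 = 2958 + 6655 = 9613
Giving 6506 / 4029 / 6261 / 9504 / 9613.
Scenario A total after 4 periods: 35913
Scenario B projection —
Period 1.
Births: 11900 × 0.21 = 2499 ; 14500 × 0.496 = 7192 — total 9691
20–39: 3300 × 0.971 = 3204
40–59: 11900 × 0.977 = 11626
60–79: 14500 × 0.974 = 14123
80+: 11100 × 0.97 + 7600 × 0.371 = 10767 + 2820 = 13587
Giving 9691 / 3204 / 11626 / 14123 / 13587.
Period 2.
Births: 3204 × 0.21 = 673 ; 11626 × 0.496 = 5766 — total 6439
20–39: 9691 × 0.971 = 9410
40–59: 3204 × 0.977 = 3130
60–79: 11626 × 0.974 = 11324
80+: 14123 × 0.97 + 13587 × 0.371 = 13699 + 5041 = 18740
Giving 6439 / 9410 / 3130 / 11324 / 18740.
Period 3.
Births: 9410 × 0.21 = 1976 ; 3130 × 0.496 = 1552 — total 3528
20–39: 6439 × 0.971 = 6252
40–59: 9410 × 0.977 = 9194
60–79: 3130 × 0.974 = 3049
80+: 11324 × 0.97 + 18740 × 0.371 = 10984 + 6953 = 17937
Giving 3528 / 6252 / 9194 / 3049 / 17937.
Period 4.
Births: 6252 × 0.21 = 1313 ; 9194 × 0.496 = 4560 — total 5873
20–39: 3528 × 0.971 = 3426
40–59: 6252 × 0.977 = 6108
60–79: 9194 × 0.974 = 8955
80+: 3049 × 0.97 + 17937 × 0.371 = 2958 + 6655 = 9613
Giving 5873 / 3426 / 6108 / 8955 / 9613.
Scenario B total after 4 periods: 33975
Difference B − A = 33975 − 35913 = -1938

-1938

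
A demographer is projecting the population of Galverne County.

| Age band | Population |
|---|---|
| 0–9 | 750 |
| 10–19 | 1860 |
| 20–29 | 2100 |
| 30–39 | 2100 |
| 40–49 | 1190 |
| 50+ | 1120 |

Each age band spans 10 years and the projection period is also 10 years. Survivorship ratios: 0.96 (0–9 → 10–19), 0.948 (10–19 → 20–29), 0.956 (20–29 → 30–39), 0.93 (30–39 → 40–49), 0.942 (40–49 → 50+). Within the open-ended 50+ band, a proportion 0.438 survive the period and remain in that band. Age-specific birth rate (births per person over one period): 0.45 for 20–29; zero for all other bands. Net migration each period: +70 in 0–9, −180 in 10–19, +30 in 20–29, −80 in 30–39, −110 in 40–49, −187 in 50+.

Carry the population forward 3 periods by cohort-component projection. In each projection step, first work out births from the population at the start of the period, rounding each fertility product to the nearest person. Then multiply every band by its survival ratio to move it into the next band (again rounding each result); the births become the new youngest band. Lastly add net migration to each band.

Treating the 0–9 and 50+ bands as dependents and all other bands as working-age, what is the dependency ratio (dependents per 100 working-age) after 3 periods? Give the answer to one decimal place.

(Bands numbered youngest = 1 to oldest = 6.)
Period 1:
Births: 2100 × 0.45 = 945
Band 2: 750 × 0.96 = 720
Band 3: 1860 × 0.948 = 1763
Band 4: 2100 × 0.956 = 2008
Band 5: 2100 × 0.93 = 1953
Band 6: 1190 × 0.942 + 1120 × 0.438 = 1121 + 491 = 1612
Net migration: Band 1 + 70 → 1015; Band 2 − 180 → 540; Band 3 + 30 → 1793; Band 4 − 80 → 1928; Band 5 − 110 → 1843; Band 6 − 187 → 1425
→ [1015, 540, 1793, 1928, 1843, 1425]
Period 2:
Births: 1793 × 0.45 = 807
Band 2: 1015 × 0.96 = 974
Band 3: 540 × 0.948 = 512
Band 4: 1793 × 0.956 = 1714
Band 5: 1928 × 0.93 = 1793
Band 6: 1843 × 0.942 + 1425 × 0.438 = 1736 + 624 = 2360
Net migration: Band 1 + 70 → 877; Band 2 − 180 → 794; Band 3 + 30 → 542; Band 4 − 80 → 1634; Band 5 − 110 → 1683; Band 6 − 187 → 2173
→ [877, 794, 542, 1634, 1683, 2173]
Period 3:
Births: 542 × 0.45 = 244
Band 2: 877 × 0.96 = 842
Band 3: 794 × 0.948 = 753
Band 4: 542 × 0.956 = 518
Band 5: 1634 × 0.93 = 1520
Band 6: 1683 × 0.942 + 2173 × 0.438 = 1585 + 952 = 2537
Net migration: Band 1 + 70 → 314; Band 2 − 180 → 662; Band 3 + 30 → 783; Band 4 − 80 → 438; Band 5 − 110 → 1410; Band 6 − 187 → 2350
→ [314, 662, 783, 438, 1410, 2350]
Dependents (band 0–9 + band 50+) = 314 + 2350 = 2664; working-age = 3293; ratio = 2664/3293 × 100 = 80.9

80.9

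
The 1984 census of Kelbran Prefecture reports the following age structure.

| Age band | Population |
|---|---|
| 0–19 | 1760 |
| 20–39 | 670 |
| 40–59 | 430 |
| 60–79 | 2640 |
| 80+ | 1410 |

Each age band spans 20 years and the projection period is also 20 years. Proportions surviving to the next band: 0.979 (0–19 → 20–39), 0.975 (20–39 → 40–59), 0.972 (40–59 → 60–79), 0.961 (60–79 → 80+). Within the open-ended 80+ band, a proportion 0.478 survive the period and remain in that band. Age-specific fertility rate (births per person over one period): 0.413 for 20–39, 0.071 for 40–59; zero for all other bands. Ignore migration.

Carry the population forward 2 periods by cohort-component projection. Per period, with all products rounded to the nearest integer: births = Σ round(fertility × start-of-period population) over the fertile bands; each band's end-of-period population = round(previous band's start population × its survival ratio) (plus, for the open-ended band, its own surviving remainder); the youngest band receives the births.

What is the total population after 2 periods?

5312

[period 1]
Births: 670 * 0.413 = 277 ; 430 * 0.071 = 31 ⇒ total 308
20–39: 1760 * 0.979 = 1723
40–59: 670 * 0.975 = 653
60–79: 430 * 0.972 = 418
80+: 2640 * 0.961 + 1410 * 0.478 = 2537 + 674 = 3211
End of period: [308, 1723, 653, 418, 3211]
[period 2]
Births: 1723 * 0.413 = 712 ; 653 * 0.071 = 46 ⇒ total 758
20–39: 308 * 0.979 = 302
40–59: 1723 * 0.975 = 1680
60–79: 653 * 0.972 = 635
80+: 418 * 0.961 + 3211 * 0.478 = 402 + 1535 = 1937
End of period: [758, 302, 1680, 635, 1937]
Total after period 2: 758 + 302 + 1680 + 635 + 1937 = 5312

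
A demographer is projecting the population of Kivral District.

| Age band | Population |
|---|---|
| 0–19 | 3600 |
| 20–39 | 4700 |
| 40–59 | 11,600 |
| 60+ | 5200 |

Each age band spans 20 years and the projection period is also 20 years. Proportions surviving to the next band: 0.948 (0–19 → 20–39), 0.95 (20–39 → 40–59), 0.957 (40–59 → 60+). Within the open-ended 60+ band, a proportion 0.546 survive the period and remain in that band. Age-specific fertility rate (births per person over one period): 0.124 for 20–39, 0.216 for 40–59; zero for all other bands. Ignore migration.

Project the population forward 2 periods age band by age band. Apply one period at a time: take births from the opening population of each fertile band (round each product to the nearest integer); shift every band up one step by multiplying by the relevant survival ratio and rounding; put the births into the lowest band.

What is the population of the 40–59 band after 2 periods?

Numbering the bands 1..4 from youngest to oldest:
Period 1:
Births: 4700 × 0.124 = 583 ; 11600 × 0.216 = 2506 → 3089
Band 2: 3600 × 0.948 = 3413
Band 3: 4700 × 0.95 = 4465
Band 4: 11600 × 0.957 + 5200 × 0.546 = 11101 + 2839 = 13940
Population now: 0–19=3089, 20–39=3413, 40–59=4465, 60+=13940
Period 2:
Births: 3413 × 0.124 = 423 ; 4465 × 0.216 = 964 → 1387
Band 2: 3089 × 0.948 = 2928
Band 3: 3413 × 0.95 = 3242
Band 4: 4465 × 0.957 + 13940 × 0.546 = 4273 + 7611 = 11884
Population now: 0–19=1387, 20–39=2928, 40–59=3242, 60+=11884

3242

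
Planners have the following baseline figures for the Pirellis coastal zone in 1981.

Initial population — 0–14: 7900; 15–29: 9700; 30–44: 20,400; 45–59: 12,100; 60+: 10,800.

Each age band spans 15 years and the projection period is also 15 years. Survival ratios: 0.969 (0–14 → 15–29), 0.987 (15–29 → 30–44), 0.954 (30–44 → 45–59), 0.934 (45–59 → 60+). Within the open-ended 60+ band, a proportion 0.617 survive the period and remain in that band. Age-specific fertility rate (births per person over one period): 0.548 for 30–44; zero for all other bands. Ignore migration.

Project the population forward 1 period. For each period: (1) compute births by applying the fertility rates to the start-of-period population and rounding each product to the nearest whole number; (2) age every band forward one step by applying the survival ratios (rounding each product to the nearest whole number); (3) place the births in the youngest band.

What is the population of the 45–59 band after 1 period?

(Bands numbered youngest = 1 to oldest = 5.)
After projecting period 1:
Births: 20400 × 0.548 = 11179
Band 2: 7900 × 0.969 = 7655
Band 3: 9700 × 0.987 = 9574
Band 4: 20400 × 0.954 = 19462
Band 5: 12100 × 0.934 + 10800 × 0.617 = 11301 + 6664 = 17965
→ [11179, 7655, 9574, 19462, 17965]

19462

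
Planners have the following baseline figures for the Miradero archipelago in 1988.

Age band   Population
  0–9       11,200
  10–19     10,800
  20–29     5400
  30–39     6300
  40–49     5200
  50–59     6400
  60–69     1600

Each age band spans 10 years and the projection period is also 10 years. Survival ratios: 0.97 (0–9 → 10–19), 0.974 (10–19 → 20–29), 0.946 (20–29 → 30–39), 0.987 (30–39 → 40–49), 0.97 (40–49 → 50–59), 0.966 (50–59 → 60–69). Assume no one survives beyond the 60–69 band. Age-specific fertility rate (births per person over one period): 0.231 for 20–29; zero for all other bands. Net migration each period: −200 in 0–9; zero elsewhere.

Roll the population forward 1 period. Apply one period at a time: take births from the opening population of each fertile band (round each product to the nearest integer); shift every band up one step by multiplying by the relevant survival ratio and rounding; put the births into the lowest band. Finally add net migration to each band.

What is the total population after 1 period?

44982

Let band 1 be 0–9 through band 7 = 60–69.
After projecting period 1:
Births: 5400 × 0.231 = 1247
Band 2: 11200 × 0.97 = 10864
Band 3: 10800 × 0.974 = 10519
Band 4: 5400 × 0.946 = 5108
Band 5: 6300 × 0.987 = 6218
Band 6: 5200 × 0.97 = 5044
Band 7: 6400 × 0.966 = 6182
Net migration: Band 1 − 200 → 1047
End of period: [1047, 10864, 10519, 5108, 6218, 5044, 6182]
Total after period 1: 1047 + 10864 + 10519 + 5108 + 6218 + 5044 + 6182 = 44982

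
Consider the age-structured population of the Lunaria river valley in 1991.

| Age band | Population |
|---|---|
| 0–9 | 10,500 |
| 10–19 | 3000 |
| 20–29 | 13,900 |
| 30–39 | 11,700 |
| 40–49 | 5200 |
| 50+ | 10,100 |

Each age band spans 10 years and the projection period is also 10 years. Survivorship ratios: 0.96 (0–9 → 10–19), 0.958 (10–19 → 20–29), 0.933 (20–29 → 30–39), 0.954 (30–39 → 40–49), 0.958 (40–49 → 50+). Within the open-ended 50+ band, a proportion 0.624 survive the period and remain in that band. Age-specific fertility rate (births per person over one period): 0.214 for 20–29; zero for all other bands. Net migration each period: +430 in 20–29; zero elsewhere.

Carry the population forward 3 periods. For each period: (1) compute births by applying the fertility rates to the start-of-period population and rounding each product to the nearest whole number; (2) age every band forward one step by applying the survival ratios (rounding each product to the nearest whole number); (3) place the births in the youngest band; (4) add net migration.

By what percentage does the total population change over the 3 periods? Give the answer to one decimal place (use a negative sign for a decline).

-24.1

(Bands numbered youngest = 1 to oldest = 6.)
After projecting period 1:
Births: 13900 × 0.214 = 2975
Band 2: 10500 × 0.96 = 10080
Band 3: 3000 × 0.958 = 2874
Band 4: 13900 × 0.933 = 12969
Band 5: 11700 × 0.954 = 11162
Band 6: 5200 × 0.958 + 10100 × 0.624 = 4982 + 6302 = 11284
Net migration: Band 3 + 430 → 3304
Giving 2975 / 10080 / 3304 / 12969 / 11162 / 11284.
After projecting period 2:
Births: 3304 × 0.214 = 707
Band 2: 2975 × 0.96 = 2856
Band 3: 10080 × 0.958 = 9657
Band 4: 3304 × 0.933 = 3083
Band 5: 12969 × 0.954 = 12372
Band 6: 11162 × 0.958 + 11284 × 0.624 = 10693 + 7041 = 17734
Net migration: Band 3 + 430 → 10087
Giving 707 / 2856 / 10087 / 3083 / 12372 / 17734.
After projecting period 3:
Births: 10087 × 0.214 = 2159
Band 2: 707 × 0.96 = 679
Band 3: 2856 × 0.958 = 2736
Band 4: 10087 × 0.933 = 9411
Band 5: 3083 × 0.954 = 2941
Band 6: 12372 × 0.958 + 17734 × 0.624 = 11852 + 11066 = 22918
Net migration: Band 3 + 430 → 3166
Giving 2159 / 679 / 3166 / 9411 / 2941 / 22918.
Total: 54400 → 41274; change = -13126; percentage change = -24.1%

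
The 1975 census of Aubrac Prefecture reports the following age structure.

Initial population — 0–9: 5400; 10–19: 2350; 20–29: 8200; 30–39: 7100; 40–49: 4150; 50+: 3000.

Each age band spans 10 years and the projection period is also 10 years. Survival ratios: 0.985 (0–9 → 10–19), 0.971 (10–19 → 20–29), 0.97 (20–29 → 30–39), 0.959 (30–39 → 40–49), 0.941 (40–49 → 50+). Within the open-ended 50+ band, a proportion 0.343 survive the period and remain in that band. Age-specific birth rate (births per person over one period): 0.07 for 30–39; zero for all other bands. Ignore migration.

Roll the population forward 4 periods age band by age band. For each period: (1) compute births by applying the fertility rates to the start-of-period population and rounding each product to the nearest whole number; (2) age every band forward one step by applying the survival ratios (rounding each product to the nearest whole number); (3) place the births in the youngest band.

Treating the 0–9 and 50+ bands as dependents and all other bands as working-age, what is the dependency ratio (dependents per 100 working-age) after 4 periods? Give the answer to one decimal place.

96.8

Call the groups 1 to 6, youngest first.
— Period 1 —
Births: 7100 × 0.07 = 497
Group 2: 5400 × 0.985 = 5319
Group 3: 2350 × 0.971 = 2282
Group 4: 8200 × 0.97 = 7954
Group 5: 7100 × 0.959 = 6809
Group 6: 4150 × 0.941 + 3000 × 0.343 = 3905 + 1029 = 4934
Giving 497 / 5319 / 2282 / 7954 / 6809 / 4934.
— Period 2 —
Births: 7954 × 0.07 = 557
Group 2: 497 × 0.985 = 490
Group 3: 5319 × 0.971 = 5165
Group 4: 2282 × 0.97 = 2214
Group 5: 7954 × 0.959 = 7628
Group 6: 6809 × 0.941 + 4934 × 0.343 = 6407 + 1692 = 8099
Giving 557 / 490 / 5165 / 2214 / 7628 / 8099.
— Period 3 —
Births: 2214 × 0.07 = 155
Group 2: 557 × 0.985 = 549
Group 3: 490 × 0.971 = 476
Group 4: 5165 × 0.97 = 5010
Group 5: 2214 × 0.959 = 2123
Group 6: 7628 × 0.941 + 8099 × 0.343 = 7178 + 2778 = 9956
Giving 155 / 549 / 476 / 5010 / 2123 / 9956.
— Period 4 —
Births: 5010 × 0.07 = 351
Group 2: 155 × 0.985 = 153
Group 3: 549 × 0.971 = 533
Group 4: 476 × 0.97 = 462
Group 5: 5010 × 0.959 = 4805
Group 6: 2123 × 0.941 + 9956 × 0.343 = 1998 + 3415 = 5413
Giving 351 / 153 / 533 / 462 / 4805 / 5413.
Dependents (band 0–9 + band 50+) = 351 + 5413 = 5764; working-age = 5953; ratio = 5764/5953 × 100 = 96.8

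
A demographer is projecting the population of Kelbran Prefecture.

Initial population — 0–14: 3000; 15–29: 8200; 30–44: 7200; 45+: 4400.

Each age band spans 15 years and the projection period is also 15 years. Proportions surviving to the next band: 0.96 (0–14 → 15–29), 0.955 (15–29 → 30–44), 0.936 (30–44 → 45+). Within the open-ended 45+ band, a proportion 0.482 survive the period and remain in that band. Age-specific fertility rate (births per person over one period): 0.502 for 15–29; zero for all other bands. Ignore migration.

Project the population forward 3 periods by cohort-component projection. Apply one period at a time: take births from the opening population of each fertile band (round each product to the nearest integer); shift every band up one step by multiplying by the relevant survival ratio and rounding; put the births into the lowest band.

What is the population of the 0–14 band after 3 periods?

1983

(Groups numbered youngest = 1 to oldest = 4.)
[period 1]
Births: 8200 * 0.502 = 4116
Group 2: 3000 * 0.96 = 2880
Group 3: 8200 * 0.955 = 7831
Group 4: 7200 * 0.936 + 4400 * 0.482 = 6739 + 2121 = 8860
Giving 4116 / 2880 / 7831 / 8860.
[period 2]
Births: 2880 * 0.502 = 1446
Group 2: 4116 * 0.96 = 3951
Group 3: 2880 * 0.955 = 2750
Group 4: 7831 * 0.936 + 8860 * 0.482 = 7330 + 4271 = 11601
Giving 1446 / 3951 / 2750 / 11601.
[period 3]
Births: 3951 * 0.502 = 1983
Group 2: 1446 * 0.96 = 1388
Group 3: 3951 * 0.955 = 3773
Group 4: 2750 * 0.936 + 11601 * 0.482 = 2574 + 5592 = 8166
Giving 1983 / 1388 / 3773 / 8166.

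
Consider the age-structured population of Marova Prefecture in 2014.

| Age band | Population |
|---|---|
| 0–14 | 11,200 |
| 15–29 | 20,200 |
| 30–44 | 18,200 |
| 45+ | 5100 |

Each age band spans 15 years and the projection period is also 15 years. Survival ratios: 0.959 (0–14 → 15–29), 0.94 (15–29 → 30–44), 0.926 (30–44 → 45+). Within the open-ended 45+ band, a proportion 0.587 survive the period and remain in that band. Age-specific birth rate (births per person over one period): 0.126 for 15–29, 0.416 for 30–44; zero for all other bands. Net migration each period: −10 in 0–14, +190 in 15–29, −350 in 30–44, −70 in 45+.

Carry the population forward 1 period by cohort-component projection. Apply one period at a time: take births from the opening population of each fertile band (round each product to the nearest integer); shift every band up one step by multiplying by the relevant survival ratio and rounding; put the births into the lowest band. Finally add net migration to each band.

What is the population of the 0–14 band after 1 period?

10106

Period 1.
Births: 20200 * 0.126 = 2545 ; 18200 * 0.416 = 7571 → 10116
15–29: 11200 * 0.959 = 10741
30–44: 20200 * 0.94 = 18988
45+: 18200 * 0.926 + 5100 * 0.587 = 16853 + 2994 = 19847
Net migration: 0–14 − 10 → 10106; 15–29 + 190 → 10931; 30–44 − 350 → 18638; 45+ − 70 → 19777
Giving 10106 / 10931 / 18638 / 19777.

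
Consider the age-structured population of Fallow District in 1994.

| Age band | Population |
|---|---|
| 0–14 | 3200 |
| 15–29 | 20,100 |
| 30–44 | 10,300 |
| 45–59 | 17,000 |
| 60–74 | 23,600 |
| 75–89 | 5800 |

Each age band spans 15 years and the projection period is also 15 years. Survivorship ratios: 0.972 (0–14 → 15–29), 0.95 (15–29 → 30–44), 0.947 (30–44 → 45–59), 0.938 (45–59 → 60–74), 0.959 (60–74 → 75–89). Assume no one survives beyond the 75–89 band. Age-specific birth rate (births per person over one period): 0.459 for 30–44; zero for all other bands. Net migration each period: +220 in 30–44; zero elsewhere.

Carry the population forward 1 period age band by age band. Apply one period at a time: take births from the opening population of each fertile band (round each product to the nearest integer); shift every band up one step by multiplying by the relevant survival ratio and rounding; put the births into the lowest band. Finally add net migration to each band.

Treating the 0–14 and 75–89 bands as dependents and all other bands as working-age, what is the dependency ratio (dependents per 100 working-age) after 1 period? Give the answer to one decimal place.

Period 1:
Births: 10300 × 0.459 = 4728
15–29: 3200 × 0.972 = 3110
30–44: 20100 × 0.95 = 19095
45–59: 10300 × 0.947 = 9754
60–74: 17000 × 0.938 = 15946
75–89: 23600 × 0.959 = 22632
Net migration: 30–44 + 220 → 19315
→ [4728, 3110, 19315, 9754, 15946, 22632]
Dependents (band 0–14 + band 75–89) = 4728 + 22632 = 27360; working-age = 48125; ratio = 27360/48125 × 100 = 56.9

56.9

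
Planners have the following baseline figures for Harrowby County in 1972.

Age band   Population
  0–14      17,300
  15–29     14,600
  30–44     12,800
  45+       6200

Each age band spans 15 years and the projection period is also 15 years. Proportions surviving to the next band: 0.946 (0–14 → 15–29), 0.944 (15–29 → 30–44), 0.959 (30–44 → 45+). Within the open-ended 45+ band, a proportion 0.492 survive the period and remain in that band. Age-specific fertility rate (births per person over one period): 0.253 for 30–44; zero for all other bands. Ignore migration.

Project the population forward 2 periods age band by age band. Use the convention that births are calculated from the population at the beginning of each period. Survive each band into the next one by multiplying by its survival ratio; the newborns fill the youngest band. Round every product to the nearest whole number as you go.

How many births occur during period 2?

3487

— Period 1 —
Births: 12800 × 0.253 = 3238
15–29: 17300 × 0.946 = 16366
30–44: 14600 × 0.944 = 13782
45+: 12800 × 0.959 + 6200 × 0.492 = 12275 + 3050 = 15325
End of period: [3238, 16366, 13782, 15325]
— Period 2 —
Births: 13782 × 0.253 = 3487
15–29: 3238 × 0.946 = 3063
30–44: 16366 × 0.944 = 15450
45+: 13782 × 0.959 + 15325 × 0.492 = 13217 + 7540 = 20757
End of period: [3487, 3063, 15450, 20757]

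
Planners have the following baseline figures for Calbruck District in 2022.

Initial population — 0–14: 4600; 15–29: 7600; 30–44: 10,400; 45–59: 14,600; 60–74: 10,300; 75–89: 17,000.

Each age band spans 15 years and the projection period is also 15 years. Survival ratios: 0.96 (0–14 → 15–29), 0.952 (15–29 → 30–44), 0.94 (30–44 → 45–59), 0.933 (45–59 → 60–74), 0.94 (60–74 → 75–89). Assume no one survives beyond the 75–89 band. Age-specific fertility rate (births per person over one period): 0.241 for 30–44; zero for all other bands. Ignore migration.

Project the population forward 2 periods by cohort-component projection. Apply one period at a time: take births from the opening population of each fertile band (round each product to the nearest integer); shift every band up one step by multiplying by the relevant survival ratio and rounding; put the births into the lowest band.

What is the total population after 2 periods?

Numbering the groups 1..6 from youngest to oldest:
Period 1.
Births: 10400 * 0.241 = 2506
Group 2: 4600 * 0.96 = 4416
Group 3: 7600 * 0.952 = 7235
Group 4: 10400 * 0.94 = 9776
Group 5: 14600 * 0.933 = 13622
Group 6: 10300 * 0.94 = 9682
Population now: 0–14=2506, 15–29=4416, 30–44=7235, 45–59=9776, 60–74=13622, 75–89=9682
Period 2.
Births: 7235 * 0.241 = 1744
Group 2: 2506 * 0.96 = 2406
Group 3: 4416 * 0.952 = 4204
Group 4: 7235 * 0.94 = 6801
Group 5: 9776 * 0.933 = 9121
Group 6: 13622 * 0.94 = 12805
Population now: 0–14=1744, 15–29=2406, 30–44=4204, 45–59=6801, 60–74=9121, 75–89=12805
Total after period 2: 1744 + 2406 + 4204 + 6801 + 9121 + 12805 = 37081

37081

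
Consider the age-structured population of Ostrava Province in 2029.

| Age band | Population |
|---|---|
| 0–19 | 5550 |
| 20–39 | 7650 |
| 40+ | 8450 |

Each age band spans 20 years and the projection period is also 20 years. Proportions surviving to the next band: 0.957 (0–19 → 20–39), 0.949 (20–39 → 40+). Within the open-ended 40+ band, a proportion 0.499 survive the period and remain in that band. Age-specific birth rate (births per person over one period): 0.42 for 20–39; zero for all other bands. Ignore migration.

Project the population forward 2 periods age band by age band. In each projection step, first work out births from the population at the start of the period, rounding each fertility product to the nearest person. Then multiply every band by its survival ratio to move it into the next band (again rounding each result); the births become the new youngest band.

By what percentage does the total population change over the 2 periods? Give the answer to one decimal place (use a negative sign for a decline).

-25.8

Let band 1 be 0–19 through band 3 = 40+.
— Period 1 —
Births: 7650 × 0.42 = 3213
Band 2: 5550 × 0.957 = 5311
Band 3: 7650 × 0.949 + 8450 × 0.499 = 7260 + 4217 = 11477
End of period: [3213, 5311, 11477]
— Period 2 —
Births: 5311 × 0.42 = 2231
Band 2: 3213 × 0.957 = 3075
Band 3: 5311 × 0.949 + 11477 × 0.499 = 5040 + 5727 = 10767
End of period: [2231, 3075, 10767]
Total: 21650 → 16073; change = -5577; percentage change = -25.8%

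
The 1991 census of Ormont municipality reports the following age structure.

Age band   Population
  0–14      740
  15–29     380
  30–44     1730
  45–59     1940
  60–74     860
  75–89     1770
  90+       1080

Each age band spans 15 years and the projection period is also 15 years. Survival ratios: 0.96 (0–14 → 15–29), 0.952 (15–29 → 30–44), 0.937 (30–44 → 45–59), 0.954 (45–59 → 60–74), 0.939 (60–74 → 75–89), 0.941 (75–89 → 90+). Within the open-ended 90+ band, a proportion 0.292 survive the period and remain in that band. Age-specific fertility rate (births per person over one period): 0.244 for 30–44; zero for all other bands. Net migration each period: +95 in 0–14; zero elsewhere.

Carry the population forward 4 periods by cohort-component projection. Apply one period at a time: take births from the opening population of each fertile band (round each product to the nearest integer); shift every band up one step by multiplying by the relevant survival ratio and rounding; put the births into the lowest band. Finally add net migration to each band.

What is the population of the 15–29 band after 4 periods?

Call the groups 1 to 7, youngest first.
Period 1.
Births: 1730 × 0.244 = 422
Group 2: 740 × 0.96 = 710
Group 3: 380 × 0.952 = 362
Group 4: 1730 × 0.937 = 1621
Group 5: 1940 × 0.954 = 1851
Group 6: 860 × 0.939 = 808
Group 7: 1770 × 0.941 + 1080 × 0.292 = 1666 + 315 = 1981
Net migration: Group 1 + 95 → 517
Giving 517 / 710 / 362 / 1621 / 1851 / 808 / 1981.
Period 2.
Births: 362 × 0.244 = 88
Group 2: 517 × 0.96 = 496
Group 3: 710 × 0.952 = 676
Group 4: 362 × 0.937 = 339
Group 5: 1621 × 0.954 = 1546
Group 6: 1851 × 0.939 = 1738
Group 7: 808 × 0.941 + 1981 × 0.292 = 760 + 578 = 1338
Net migration: Group 1 + 95 → 183
Giving 183 / 496 / 676 / 339 / 1546 / 1738 / 1338.
Period 3.
Births: 676 × 0.244 = 165
Group 2: 183 × 0.96 = 176
Group 3: 496 × 0.952 = 472
Group 4: 676 × 0.937 = 633
Group 5: 339 × 0.954 = 323
Group 6: 1546 × 0.939 = 1452
Group 7: 1738 × 0.941 + 1338 × 0.292 = 1635 + 391 = 2026
Net migration: Group 1 + 95 → 260
Giving 260 / 176 / 472 / 633 / 323 / 1452 / 2026.
Period 4.
Births: 472 × 0.244 = 115
Group 2: 260 × 0.96 = 250
Group 3: 176 × 0.952 = 168
Group 4: 472 × 0.937 = 442
Group 5: 633 × 0.954 = 604
Group 6: 323 × 0.939 = 303
Group 7: 1452 × 0.941 + 2026 × 0.292 = 1366 + 592 = 1958
Net migration: Group 1 + 95 → 210
Giving 210 / 250 / 168 / 442 / 604 / 303 / 1958.

250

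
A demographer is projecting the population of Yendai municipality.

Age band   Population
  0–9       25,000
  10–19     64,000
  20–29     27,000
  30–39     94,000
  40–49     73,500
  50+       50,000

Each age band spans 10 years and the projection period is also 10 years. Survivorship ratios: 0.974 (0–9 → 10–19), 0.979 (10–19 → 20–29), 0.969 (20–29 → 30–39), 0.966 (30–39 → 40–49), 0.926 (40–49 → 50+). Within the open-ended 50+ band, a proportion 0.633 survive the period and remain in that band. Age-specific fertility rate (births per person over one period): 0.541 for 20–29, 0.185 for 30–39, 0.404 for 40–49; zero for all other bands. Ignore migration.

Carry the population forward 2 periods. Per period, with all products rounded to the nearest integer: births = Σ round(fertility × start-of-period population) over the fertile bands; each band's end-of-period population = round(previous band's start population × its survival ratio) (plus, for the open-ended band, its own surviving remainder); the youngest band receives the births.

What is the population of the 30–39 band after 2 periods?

[period 1]
Births: 27000 × 0.541 = 14607 ; 94000 × 0.185 = 17390 ; 73500 × 0.404 = 29694 — total 61691
10–19: 25000 × 0.974 = 24350
20–29: 64000 × 0.979 = 62656
30–39: 27000 × 0.969 = 26163
40–49: 94000 × 0.966 = 90804
50+: 73500 × 0.926 + 50000 × 0.633 = 68061 + 31650 = 99711
Population now: 0–9=61691, 10–19=24350, 20–29=62656, 30–39=26163, 40–49=90804, 50+=99711
[period 2]
Births: 62656 × 0.541 = 33897 ; 26163 × 0.185 = 4840 ; 90804 × 0.404 = 36685 — total 75422
10–19: 61691 × 0.974 = 60087
20–29: 24350 × 0.979 = 23839
30–39: 62656 × 0.969 = 60714
40–49: 26163 × 0.966 = 25273
50+: 90804 × 0.926 + 99711 × 0.633 = 84085 + 63117 = 147202
Population now: 0–9=75422, 10–19=60087, 20–29=23839, 30–39=60714, 40–49=25273, 50+=147202

60714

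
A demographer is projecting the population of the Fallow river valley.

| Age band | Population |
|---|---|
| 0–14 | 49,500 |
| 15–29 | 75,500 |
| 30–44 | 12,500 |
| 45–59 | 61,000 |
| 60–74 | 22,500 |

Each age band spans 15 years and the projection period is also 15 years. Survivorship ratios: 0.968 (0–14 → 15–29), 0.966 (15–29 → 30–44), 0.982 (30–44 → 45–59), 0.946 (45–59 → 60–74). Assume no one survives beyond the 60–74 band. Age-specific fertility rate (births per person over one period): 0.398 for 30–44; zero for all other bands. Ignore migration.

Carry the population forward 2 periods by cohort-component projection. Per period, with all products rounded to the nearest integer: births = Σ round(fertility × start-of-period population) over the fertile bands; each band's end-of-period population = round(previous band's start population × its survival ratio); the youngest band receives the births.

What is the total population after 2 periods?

163362

— Period 1 —
Births: 12500 * 0.398 = 4975
15–29: 49500 * 0.968 = 47916
30–44: 75500 * 0.966 = 72933
45–59: 12500 * 0.982 = 12275
60–74: 61000 * 0.946 = 57706
End of period: [4975, 47916, 72933, 12275, 57706]
— Period 2 —
Births: 72933 * 0.398 = 29027
15–29: 4975 * 0.968 = 4816
30–44: 47916 * 0.966 = 46287
45–59: 72933 * 0.982 = 71620
60–74: 12275 * 0.946 = 11612
End of period: [29027, 4816, 46287, 71620, 11612]
Total after period 2: 29027 + 4816 + 46287 + 71620 + 11612 = 163362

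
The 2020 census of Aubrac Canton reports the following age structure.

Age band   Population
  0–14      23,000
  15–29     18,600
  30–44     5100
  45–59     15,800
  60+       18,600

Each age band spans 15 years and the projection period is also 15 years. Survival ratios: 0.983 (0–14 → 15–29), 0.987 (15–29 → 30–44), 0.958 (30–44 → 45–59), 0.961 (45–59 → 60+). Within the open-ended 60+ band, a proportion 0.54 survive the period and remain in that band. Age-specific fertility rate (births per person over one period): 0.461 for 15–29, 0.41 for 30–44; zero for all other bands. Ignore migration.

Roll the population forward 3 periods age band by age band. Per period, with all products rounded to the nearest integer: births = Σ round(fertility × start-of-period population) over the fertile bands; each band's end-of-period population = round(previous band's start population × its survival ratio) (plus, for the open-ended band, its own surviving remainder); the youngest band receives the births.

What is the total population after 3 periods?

Call the groups 1 to 5, youngest first.
Period 1.
Births: 18600 * 0.461 = 8575  |  5100 * 0.41 = 2091 ⇒ total 10666
Group 2: 23000 * 0.983 = 22609
Group 3: 18600 * 0.987 = 18358
Group 4: 5100 * 0.958 = 4886
Group 5: 15800 * 0.961 + 18600 * 0.54 = 15184 + 10044 = 25228
End of period: [10666, 22609, 18358, 4886, 25228]
Period 2.
Births: 22609 * 0.461 = 10423  |  18358 * 0.41 = 7527 ⇒ total 17950
Group 2: 10666 * 0.983 = 10485
Group 3: 22609 * 0.987 = 22315
Group 4: 18358 * 0.958 = 17587
Group 5: 4886 * 0.961 + 25228 * 0.54 = 4695 + 13623 = 18318
End of period: [17950, 10485, 22315, 17587, 18318]
Period 3.
Births: 10485 * 0.461 = 4834  |  22315 * 0.41 = 9149 ⇒ total 13983
Group 2: 17950 * 0.983 = 17645
Group 3: 10485 * 0.987 = 10349
Group 4: 22315 * 0.958 = 21378
Group 5: 17587 * 0.961 + 18318 * 0.54 = 16901 + 9892 = 26793
End of period: [13983, 17645, 10349, 21378, 26793]
Total after period 3: 13983 + 17645 + 10349 + 21378 + 26793 = 90148

90148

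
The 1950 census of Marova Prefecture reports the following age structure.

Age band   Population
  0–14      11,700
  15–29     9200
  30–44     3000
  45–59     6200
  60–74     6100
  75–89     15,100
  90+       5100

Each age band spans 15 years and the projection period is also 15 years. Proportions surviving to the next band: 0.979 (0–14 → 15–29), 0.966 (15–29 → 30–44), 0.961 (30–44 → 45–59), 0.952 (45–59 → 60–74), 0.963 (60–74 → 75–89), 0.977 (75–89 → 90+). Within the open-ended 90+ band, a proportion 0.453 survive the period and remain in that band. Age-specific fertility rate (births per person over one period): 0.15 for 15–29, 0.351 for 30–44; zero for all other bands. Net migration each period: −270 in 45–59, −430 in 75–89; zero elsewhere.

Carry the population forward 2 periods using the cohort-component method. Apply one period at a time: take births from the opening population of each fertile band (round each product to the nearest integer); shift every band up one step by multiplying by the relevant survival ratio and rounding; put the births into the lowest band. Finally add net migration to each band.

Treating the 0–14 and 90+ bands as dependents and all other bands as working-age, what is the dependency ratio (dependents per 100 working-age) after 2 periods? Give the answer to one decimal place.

60.7

Numbering the groups 1..7 from youngest to oldest:
After projecting period 1:
Births: 9200 * 0.15 = 1380 ; 3000 * 0.351 = 1053 → 2433
Group 2: 11700 * 0.979 = 11454
Group 3: 9200 * 0.966 = 8887
Group 4: 3000 * 0.961 = 2883
Group 5: 6200 * 0.952 = 5902
Group 6: 6100 * 0.963 = 5874
Group 7: 15100 * 0.977 + 5100 * 0.453 = 14753 + 2310 = 17063
Net migration: Group 4 − 270 → 2613; Group 6 − 430 → 5444
End of period: [2433, 11454, 8887, 2613, 5902, 5444, 17063]
After projecting period 2:
Births: 11454 * 0.15 = 1718 ; 8887 * 0.351 = 3119 → 4837
Group 2: 2433 * 0.979 = 2382
Group 3: 11454 * 0.966 = 11065
Group 4: 8887 * 0.961 = 8540
Group 5: 2613 * 0.952 = 2488
Group 6: 5902 * 0.963 = 5684
Group 7: 5444 * 0.977 + 17063 * 0.453 = 5319 + 7730 = 13049
Net migration: Group 4 − 270 → 8270; Group 6 − 430 → 5254
End of period: [4837, 2382, 11065, 8270, 2488, 5254, 13049]
Dependents (band 0–14 + band 90+) = 4837 + 13049 = 17886; working-age = 29459; ratio = 17886/29459 × 100 = 60.7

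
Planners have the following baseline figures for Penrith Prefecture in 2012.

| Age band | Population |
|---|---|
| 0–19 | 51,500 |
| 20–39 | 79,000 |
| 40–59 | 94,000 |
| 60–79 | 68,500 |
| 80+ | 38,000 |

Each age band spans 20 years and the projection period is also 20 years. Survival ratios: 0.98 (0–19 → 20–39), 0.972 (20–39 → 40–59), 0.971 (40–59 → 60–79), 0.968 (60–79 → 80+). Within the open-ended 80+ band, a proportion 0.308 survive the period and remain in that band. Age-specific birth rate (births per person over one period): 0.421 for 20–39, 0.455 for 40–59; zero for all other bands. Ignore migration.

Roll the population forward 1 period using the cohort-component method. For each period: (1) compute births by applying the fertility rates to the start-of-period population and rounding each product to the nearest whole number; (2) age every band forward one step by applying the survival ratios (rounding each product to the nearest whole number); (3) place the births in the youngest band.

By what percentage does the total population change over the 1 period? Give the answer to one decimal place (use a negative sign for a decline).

12.6

Let group 1 be 0–19 through group 5 = 80+.
After projecting period 1:
Births: 79000 × 0.421 = 33259 ; 94000 × 0.455 = 42770 ⇒ total 76029
Group 2: 51500 × 0.98 = 50470
Group 3: 79000 × 0.972 = 76788
Group 4: 94000 × 0.971 = 91274
Group 5: 68500 × 0.968 + 38000 × 0.308 = 66308 + 11704 = 78012
Giving 76029 / 50470 / 76788 / 91274 / 78012.
Total: 331000 → 372573; change = 41573; percentage change = 12.6%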